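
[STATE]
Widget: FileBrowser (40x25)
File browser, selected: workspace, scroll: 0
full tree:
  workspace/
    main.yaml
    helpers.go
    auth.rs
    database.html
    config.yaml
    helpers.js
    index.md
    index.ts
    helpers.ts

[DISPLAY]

> [-] workspace/                        
    main.yaml                           
    helpers.go                          
    auth.rs                             
    database.html                       
    config.yaml                         
    helpers.js                          
    index.md                            
    index.ts                            
    helpers.ts                          
                                        
                                        
                                        
                                        
                                        
                                        
                                        
                                        
                                        
                                        
                                        
                                        
                                        
                                        
                                        


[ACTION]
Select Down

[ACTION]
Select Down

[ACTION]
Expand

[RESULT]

  [-] workspace/                        
    main.yaml                           
  > helpers.go                          
    auth.rs                             
    database.html                       
    config.yaml                         
    helpers.js                          
    index.md                            
    index.ts                            
    helpers.ts                          
                                        
                                        
                                        
                                        
                                        
                                        
                                        
                                        
                                        
                                        
                                        
                                        
                                        
                                        
                                        


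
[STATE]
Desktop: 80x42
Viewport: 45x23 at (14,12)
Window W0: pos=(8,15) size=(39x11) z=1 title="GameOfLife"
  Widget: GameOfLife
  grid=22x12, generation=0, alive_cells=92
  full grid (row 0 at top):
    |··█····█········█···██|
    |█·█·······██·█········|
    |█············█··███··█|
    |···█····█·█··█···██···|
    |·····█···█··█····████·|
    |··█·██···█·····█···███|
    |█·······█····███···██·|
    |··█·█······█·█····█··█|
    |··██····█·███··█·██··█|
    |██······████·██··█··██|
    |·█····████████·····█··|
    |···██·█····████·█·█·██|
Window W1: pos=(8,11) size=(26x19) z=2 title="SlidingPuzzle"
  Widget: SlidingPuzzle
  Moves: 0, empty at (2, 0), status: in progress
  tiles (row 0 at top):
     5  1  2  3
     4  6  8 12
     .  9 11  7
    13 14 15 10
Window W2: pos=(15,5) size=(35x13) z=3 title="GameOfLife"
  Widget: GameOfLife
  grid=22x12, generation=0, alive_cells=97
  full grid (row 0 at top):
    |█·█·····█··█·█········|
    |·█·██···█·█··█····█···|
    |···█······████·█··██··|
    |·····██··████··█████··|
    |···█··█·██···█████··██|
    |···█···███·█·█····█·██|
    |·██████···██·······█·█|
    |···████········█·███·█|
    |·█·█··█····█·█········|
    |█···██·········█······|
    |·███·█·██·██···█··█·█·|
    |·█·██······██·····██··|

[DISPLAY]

i┃···█···███·█·█····█·██           ┃         
─┃·██████···██·······█·█           ┃         
┬┃···████········█·███·█           ┃         
│┃·█·█··█····█·█········           ┃         
┼┃█···██·········█······           ┃         
│┗━━━━━━━━━━━━━━━━━━━━━━━━━━━━━━━━━┛         
┼────┼────┼────┤   ┃            ┃            
│  9 │ 11 │  7 │   ┃            ┃            
┼────┼────┼────┤   ┃            ┃            
│ 14 │ 15 │ 10 │   ┃            ┃            
┴────┴────┴────┘   ┃            ┃            
: 0                ┃            ┃            
                   ┃            ┃            
                   ┃━━━━━━━━━━━━┛            
                   ┃                         
                   ┃                         
                   ┃                         
━━━━━━━━━━━━━━━━━━━┛                         
                                             
                                             
                                             
                                             
                                             


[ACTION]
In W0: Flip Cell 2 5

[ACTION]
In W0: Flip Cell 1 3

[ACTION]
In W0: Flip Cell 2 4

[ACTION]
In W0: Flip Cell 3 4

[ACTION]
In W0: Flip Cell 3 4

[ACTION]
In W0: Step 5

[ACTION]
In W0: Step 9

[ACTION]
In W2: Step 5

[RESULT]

i┃········██████·█·█·█··           ┃         
─┃·······█···█████·█····           ┃         
┬┃·███·█···██··██····██·           ┃         
│┃·███·██····█··█·███···           ┃         
┼┃··█··█·····███·█······           ┃         
│┗━━━━━━━━━━━━━━━━━━━━━━━━━━━━━━━━━┛         
┼────┼────┼────┤   ┃            ┃            
│  9 │ 11 │  7 │   ┃            ┃            
┼────┼────┼────┤   ┃            ┃            
│ 14 │ 15 │ 10 │   ┃            ┃            
┴────┴────┴────┘   ┃            ┃            
: 0                ┃            ┃            
                   ┃            ┃            
                   ┃━━━━━━━━━━━━┛            
                   ┃                         
                   ┃                         
                   ┃                         
━━━━━━━━━━━━━━━━━━━┛                         
                                             
                                             
                                             
                                             
                                             


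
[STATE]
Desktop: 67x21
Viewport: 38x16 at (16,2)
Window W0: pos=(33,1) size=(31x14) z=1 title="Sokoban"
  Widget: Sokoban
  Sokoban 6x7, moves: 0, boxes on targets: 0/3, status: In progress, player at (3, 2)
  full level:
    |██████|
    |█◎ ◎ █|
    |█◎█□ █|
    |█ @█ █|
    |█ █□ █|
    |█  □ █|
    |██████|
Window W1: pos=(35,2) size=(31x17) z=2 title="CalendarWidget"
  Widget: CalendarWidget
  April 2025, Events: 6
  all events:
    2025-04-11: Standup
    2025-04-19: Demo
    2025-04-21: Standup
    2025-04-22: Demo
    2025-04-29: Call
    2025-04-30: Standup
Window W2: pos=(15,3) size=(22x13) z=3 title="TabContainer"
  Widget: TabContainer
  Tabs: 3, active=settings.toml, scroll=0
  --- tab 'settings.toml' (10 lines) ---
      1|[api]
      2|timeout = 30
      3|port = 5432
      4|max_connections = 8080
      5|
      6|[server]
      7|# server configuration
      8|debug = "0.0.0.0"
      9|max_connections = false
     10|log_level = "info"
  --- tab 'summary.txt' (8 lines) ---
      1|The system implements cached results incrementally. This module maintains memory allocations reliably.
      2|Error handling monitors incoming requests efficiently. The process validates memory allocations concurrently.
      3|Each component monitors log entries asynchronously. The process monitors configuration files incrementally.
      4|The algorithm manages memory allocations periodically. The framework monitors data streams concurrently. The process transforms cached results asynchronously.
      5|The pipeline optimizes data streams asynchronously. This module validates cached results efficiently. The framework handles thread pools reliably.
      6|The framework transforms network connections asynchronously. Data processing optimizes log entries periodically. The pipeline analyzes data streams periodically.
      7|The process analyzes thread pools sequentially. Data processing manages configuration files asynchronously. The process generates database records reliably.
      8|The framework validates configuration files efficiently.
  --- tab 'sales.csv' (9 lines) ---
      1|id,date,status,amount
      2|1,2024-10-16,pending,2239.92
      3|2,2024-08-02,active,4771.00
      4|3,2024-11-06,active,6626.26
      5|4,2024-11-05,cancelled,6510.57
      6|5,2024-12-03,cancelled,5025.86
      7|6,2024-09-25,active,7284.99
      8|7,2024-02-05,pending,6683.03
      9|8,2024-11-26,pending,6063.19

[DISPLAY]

                 ┃ ┏━━━━━━━━━━━━━━━━━━
━━━━━━━━━━━━━━━━━━━━┓CalendarWidget   
 TabContainer       ┃─────────────────
────────────────────┨         April 20
[settings.toml]│ sum┃o Tu We Th Fr Sa 
────────────────────┃   1  2  3  4  5 
[api]               ┃7  8  9 10 11* 12
timeout = 30        ┃4 15 16 17 18 19*
port = 5432         ┃1* 22* 23 24 25 2
max_connections = 80┃8 29* 30*        
                    ┃                 
[server]            ┃                 
# server configurati┃                 
━━━━━━━━━━━━━━━━━━━━┛                 
                   ┃                  
                   ┃                  


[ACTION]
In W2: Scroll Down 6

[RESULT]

                 ┃ ┏━━━━━━━━━━━━━━━━━━
━━━━━━━━━━━━━━━━━━━━┓CalendarWidget   
 TabContainer       ┃─────────────────
────────────────────┨         April 20
[settings.toml]│ sum┃o Tu We Th Fr Sa 
────────────────────┃   1  2  3  4  5 
# server configurati┃7  8  9 10 11* 12
debug = "0.0.0.0"   ┃4 15 16 17 18 19*
max_connections = fa┃1* 22* 23 24 25 2
log_level = "info"  ┃8 29* 30*        
                    ┃                 
                    ┃                 
                    ┃                 
━━━━━━━━━━━━━━━━━━━━┛                 
                   ┃                  
                   ┃                  


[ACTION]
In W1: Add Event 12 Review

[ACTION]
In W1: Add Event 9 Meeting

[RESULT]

                 ┃ ┏━━━━━━━━━━━━━━━━━━
━━━━━━━━━━━━━━━━━━━━┓CalendarWidget   
 TabContainer       ┃─────────────────
────────────────────┨         April 20
[settings.toml]│ sum┃o Tu We Th Fr Sa 
────────────────────┃   1  2  3  4  5 
# server configurati┃7  8  9* 10 11* 1
debug = "0.0.0.0"   ┃4 15 16 17 18 19*
max_connections = fa┃1* 22* 23 24 25 2
log_level = "info"  ┃8 29* 30*        
                    ┃                 
                    ┃                 
                    ┃                 
━━━━━━━━━━━━━━━━━━━━┛                 
                   ┃                  
                   ┃                  


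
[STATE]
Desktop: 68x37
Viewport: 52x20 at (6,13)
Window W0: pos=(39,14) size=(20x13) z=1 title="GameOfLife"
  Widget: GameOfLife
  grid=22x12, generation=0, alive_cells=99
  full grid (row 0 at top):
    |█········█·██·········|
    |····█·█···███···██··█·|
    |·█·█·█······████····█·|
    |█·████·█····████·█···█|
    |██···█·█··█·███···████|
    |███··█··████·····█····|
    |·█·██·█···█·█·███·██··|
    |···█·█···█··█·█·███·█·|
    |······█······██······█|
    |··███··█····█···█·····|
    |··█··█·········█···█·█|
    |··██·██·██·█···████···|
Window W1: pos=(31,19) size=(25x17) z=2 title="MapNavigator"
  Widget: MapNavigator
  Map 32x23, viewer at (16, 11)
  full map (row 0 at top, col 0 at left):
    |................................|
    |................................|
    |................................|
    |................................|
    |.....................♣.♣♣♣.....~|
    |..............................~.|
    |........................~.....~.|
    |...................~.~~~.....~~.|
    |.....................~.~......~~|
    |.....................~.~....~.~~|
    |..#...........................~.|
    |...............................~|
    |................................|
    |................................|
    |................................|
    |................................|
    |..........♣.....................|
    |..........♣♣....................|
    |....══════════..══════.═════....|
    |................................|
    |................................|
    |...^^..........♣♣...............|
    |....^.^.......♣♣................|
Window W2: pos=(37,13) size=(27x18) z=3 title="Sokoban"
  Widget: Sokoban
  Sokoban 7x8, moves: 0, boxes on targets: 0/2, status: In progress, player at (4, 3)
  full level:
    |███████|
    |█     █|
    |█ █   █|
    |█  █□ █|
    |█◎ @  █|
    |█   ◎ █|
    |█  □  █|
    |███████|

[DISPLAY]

                               ┏━━━━━━━━━━━━━━━━━━━━
                               ┃ Sokoban            
                               ┠────────────────────
                               ┃███████             
                               ┃█     █             
                               ┃█ █   █             
                         ┏━━━━━┃█  █□ █             
                         ┃ MapN┃█◎ @  █             
                         ┠─────┃█   ◎ █             
                         ┃.....┃█  □  █             
                         ┃.....┃███████             
                         ┃.....┃Moves: 0  0/2       
                         ┃.....┃                    
                         ┃.....┃                    
                         ┃.....┃                    
                         ┃.....┃                    
                         ┃.....┃                    
                         ┃.....┗━━━━━━━━━━━━━━━━━━━━
                         ┃.......................┃  
                         ┃.......................┃  


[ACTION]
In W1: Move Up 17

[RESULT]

                               ┏━━━━━━━━━━━━━━━━━━━━
                               ┃ Sokoban            
                               ┠────────────────────
                               ┃███████             
                               ┃█     █             
                               ┃█ █   █             
                         ┏━━━━━┃█  █□ █             
                         ┃ MapN┃█◎ @  █             
                         ┠─────┃█   ◎ █             
                         ┃     ┃█  □  █             
                         ┃     ┃███████             
                         ┃     ┃Moves: 0  0/2       
                         ┃     ┃                    
                         ┃     ┃                    
                         ┃     ┃                    
                         ┃.....┃                    
                         ┃.....┃                    
                         ┃.....┗━━━━━━━━━━━━━━━━━━━━
                         ┃.......................┃  
                         ┃................♣.♣♣♣..┃  


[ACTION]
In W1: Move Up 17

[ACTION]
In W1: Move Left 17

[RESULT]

                               ┏━━━━━━━━━━━━━━━━━━━━
                               ┃ Sokoban            
                               ┠────────────────────
                               ┃███████             
                               ┃█     █             
                               ┃█ █   █             
                         ┏━━━━━┃█  █□ █             
                         ┃ MapN┃█◎ @  █             
                         ┠─────┃█   ◎ █             
                         ┃     ┃█  □  █             
                         ┃     ┃███████             
                         ┃     ┃Moves: 0  0/2       
                         ┃     ┃                    
                         ┃     ┃                    
                         ┃     ┃                    
                         ┃     ┃                    
                         ┃     ┃                    
                         ┃     ┗━━━━━━━━━━━━━━━━━━━━
                         ┃           ............┃  
                         ┃           ............┃  


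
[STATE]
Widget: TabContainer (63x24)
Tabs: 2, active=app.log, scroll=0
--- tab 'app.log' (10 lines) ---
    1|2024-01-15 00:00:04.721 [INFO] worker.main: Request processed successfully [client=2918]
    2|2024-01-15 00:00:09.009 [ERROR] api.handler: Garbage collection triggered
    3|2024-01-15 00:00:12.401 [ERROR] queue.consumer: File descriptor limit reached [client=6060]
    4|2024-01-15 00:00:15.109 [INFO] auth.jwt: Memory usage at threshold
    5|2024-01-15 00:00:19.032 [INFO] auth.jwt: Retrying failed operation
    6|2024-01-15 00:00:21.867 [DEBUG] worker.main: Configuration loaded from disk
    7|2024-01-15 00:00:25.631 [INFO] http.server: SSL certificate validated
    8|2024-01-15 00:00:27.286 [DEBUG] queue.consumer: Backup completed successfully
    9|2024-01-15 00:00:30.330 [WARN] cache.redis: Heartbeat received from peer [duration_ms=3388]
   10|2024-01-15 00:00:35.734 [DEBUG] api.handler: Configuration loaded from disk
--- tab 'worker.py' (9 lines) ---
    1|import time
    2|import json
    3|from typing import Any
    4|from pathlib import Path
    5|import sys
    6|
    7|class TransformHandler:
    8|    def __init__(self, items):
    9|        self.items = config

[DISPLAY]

[app.log]│ worker.py                                           
───────────────────────────────────────────────────────────────
2024-01-15 00:00:04.721 [INFO] worker.main: Request processed s
2024-01-15 00:00:09.009 [ERROR] api.handler: Garbage collection
2024-01-15 00:00:12.401 [ERROR] queue.consumer: File descriptor
2024-01-15 00:00:15.109 [INFO] auth.jwt: Memory usage at thresh
2024-01-15 00:00:19.032 [INFO] auth.jwt: Retrying failed operat
2024-01-15 00:00:21.867 [DEBUG] worker.main: Configuration load
2024-01-15 00:00:25.631 [INFO] http.server: SSL certificate val
2024-01-15 00:00:27.286 [DEBUG] queue.consumer: Backup complete
2024-01-15 00:00:30.330 [WARN] cache.redis: Heartbeat received 
2024-01-15 00:00:35.734 [DEBUG] api.handler: Configuration load
                                                               
                                                               
                                                               
                                                               
                                                               
                                                               
                                                               
                                                               
                                                               
                                                               
                                                               
                                                               


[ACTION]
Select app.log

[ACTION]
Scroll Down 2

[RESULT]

[app.log]│ worker.py                                           
───────────────────────────────────────────────────────────────
2024-01-15 00:00:12.401 [ERROR] queue.consumer: File descriptor
2024-01-15 00:00:15.109 [INFO] auth.jwt: Memory usage at thresh
2024-01-15 00:00:19.032 [INFO] auth.jwt: Retrying failed operat
2024-01-15 00:00:21.867 [DEBUG] worker.main: Configuration load
2024-01-15 00:00:25.631 [INFO] http.server: SSL certificate val
2024-01-15 00:00:27.286 [DEBUG] queue.consumer: Backup complete
2024-01-15 00:00:30.330 [WARN] cache.redis: Heartbeat received 
2024-01-15 00:00:35.734 [DEBUG] api.handler: Configuration load
                                                               
                                                               
                                                               
                                                               
                                                               
                                                               
                                                               
                                                               
                                                               
                                                               
                                                               
                                                               
                                                               
                                                               


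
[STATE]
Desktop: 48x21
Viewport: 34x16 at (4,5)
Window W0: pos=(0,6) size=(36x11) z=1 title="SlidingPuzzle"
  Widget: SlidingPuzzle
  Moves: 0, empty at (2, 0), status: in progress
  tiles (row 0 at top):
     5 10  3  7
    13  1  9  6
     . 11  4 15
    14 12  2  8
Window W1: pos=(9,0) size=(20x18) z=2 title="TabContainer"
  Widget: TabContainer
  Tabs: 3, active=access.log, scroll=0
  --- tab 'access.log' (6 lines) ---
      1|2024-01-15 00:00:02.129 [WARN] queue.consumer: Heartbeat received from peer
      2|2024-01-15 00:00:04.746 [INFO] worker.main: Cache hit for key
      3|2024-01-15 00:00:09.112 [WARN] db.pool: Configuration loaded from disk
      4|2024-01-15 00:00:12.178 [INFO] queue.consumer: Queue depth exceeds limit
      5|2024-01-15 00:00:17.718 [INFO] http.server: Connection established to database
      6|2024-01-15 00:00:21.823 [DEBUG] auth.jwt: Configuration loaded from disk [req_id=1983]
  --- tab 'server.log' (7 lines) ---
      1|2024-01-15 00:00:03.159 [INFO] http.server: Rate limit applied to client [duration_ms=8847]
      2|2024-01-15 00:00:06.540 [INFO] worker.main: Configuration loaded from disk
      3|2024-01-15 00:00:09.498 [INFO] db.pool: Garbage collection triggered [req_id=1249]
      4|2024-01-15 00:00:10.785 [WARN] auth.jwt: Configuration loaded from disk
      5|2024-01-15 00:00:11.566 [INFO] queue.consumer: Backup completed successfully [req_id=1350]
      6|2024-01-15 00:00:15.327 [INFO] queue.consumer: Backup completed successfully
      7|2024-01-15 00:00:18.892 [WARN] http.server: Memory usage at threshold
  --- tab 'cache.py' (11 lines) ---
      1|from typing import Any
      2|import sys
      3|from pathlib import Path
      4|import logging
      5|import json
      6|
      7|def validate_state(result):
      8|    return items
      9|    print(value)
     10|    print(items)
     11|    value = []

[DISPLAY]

     ┃2024-01-15 00:00:0┃         
━━━━━┃2024-01-15 00:00:0┃━━━━━━┓  
iding┃2024-01-15 00:00:0┃      ┃  
─────┃2024-01-15 00:00:1┃──────┨  
──┬──┃2024-01-15 00:00:1┃      ┃  
5 │ 1┃2024-01-15 00:00:2┃      ┃  
──┼──┃                  ┃      ┃  
3 │  ┃                  ┃      ┃  
──┼──┃                  ┃      ┃  
  │ 1┃                  ┃      ┃  
──┼──┃                  ┃      ┃  
━━━━━┃                  ┃━━━━━━┛  
     ┗━━━━━━━━━━━━━━━━━━┛         
                                  
                                  
                                  


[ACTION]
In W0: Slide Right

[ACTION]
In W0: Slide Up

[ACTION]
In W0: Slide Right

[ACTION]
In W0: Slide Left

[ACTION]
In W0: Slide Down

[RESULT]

     ┃2024-01-15 00:00:0┃         
━━━━━┃2024-01-15 00:00:0┃━━━━━━┓  
iding┃2024-01-15 00:00:0┃      ┃  
─────┃2024-01-15 00:00:1┃──────┨  
──┬──┃2024-01-15 00:00:1┃      ┃  
5 │ 1┃2024-01-15 00:00:2┃      ┃  
──┼──┃                  ┃      ┃  
3 │  ┃                  ┃      ┃  
──┼──┃                  ┃      ┃  
4 │  ┃                  ┃      ┃  
──┼──┃                  ┃      ┃  
━━━━━┃                  ┃━━━━━━┛  
     ┗━━━━━━━━━━━━━━━━━━┛         
                                  
                                  
                                  


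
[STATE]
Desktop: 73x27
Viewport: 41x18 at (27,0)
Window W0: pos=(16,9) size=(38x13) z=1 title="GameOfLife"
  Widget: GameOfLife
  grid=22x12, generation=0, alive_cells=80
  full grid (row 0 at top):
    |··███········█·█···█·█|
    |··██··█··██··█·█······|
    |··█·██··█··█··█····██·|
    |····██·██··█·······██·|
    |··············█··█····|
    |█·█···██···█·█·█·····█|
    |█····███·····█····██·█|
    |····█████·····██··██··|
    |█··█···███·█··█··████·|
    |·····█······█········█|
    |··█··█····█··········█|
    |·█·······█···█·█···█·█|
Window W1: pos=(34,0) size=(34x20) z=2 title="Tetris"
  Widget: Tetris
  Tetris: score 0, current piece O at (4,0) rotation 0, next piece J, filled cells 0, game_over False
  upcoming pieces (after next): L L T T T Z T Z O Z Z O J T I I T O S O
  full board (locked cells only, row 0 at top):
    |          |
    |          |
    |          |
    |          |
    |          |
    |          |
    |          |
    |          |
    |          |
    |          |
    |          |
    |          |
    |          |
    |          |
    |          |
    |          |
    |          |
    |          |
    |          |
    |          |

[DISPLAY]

       ┏━━━━━━━━━━━━━━━━━━━━━━━━━━━━━━━━┓
       ┃ Tetris                         ┃
       ┠────────────────────────────────┨
       ┃          │Next:                ┃
       ┃          │█                    ┃
       ┃          │███                  ┃
       ┃          │                     ┃
       ┃          │                     ┃
       ┃          │                     ┃
━━━━━━━┃          │Score:               ┃
e      ┃          │0                    ┃
───────┃          │                     ┃
       ┃          │                     ┃
·█··█··┃          │                     ┃
·█·····┃          │                     ┃
····█··┃          │                     ┃
·█·█·█·┃          │                     ┃
···█···┃          │                     ┃


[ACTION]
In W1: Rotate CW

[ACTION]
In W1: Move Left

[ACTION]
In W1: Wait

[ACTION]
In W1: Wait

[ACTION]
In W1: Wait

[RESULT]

       ┏━━━━━━━━━━━━━━━━━━━━━━━━━━━━━━━━┓
       ┃ Tetris                         ┃
       ┠────────────────────────────────┨
       ┃   ▓▓     │Next:                ┃
       ┃          │█                    ┃
       ┃          │███                  ┃
       ┃          │                     ┃
       ┃          │                     ┃
       ┃          │                     ┃
━━━━━━━┃          │Score:               ┃
e      ┃          │0                    ┃
───────┃          │                     ┃
       ┃          │                     ┃
·█··█··┃          │                     ┃
·█·····┃          │                     ┃
····█··┃          │                     ┃
·█·█·█·┃          │                     ┃
···█···┃          │                     ┃


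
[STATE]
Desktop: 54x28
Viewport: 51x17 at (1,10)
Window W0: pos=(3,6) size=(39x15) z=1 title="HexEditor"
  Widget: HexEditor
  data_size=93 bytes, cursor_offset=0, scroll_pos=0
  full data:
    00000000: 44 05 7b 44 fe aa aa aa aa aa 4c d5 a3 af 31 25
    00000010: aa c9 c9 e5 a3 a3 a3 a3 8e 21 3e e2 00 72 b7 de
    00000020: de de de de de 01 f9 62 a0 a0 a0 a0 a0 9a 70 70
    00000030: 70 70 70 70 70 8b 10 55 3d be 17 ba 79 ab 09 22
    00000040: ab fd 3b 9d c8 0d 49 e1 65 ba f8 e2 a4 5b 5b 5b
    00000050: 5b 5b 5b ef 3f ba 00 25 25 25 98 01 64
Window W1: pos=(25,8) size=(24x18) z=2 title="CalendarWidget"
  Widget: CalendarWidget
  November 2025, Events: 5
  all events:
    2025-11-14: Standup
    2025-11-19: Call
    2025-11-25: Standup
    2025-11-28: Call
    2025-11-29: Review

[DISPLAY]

  ┃00000010  aa c9 c9 e5┠──────────────────────┨   
  ┃00000020  de de de de┃    November 2025     ┃   
  ┃00000030  70 70 70 70┃Mo Tu We Th Fr Sa Su  ┃   
  ┃00000040  ab fd 3b 9d┃                1  2  ┃   
  ┃00000050  5b 5b 5b ef┃ 3  4  5  6  7  8  9  ┃   
  ┃                     ┃10 11 12 13 14* 15 16 ┃   
  ┃                     ┃17 18 19* 20 21 22 23 ┃   
  ┃                     ┃24 25* 26 27 28* 29* 3┃   
  ┃                     ┃                      ┃   
  ┃                     ┃                      ┃   
  ┗━━━━━━━━━━━━━━━━━━━━━┃                      ┃   
                        ┃                      ┃   
                        ┃                      ┃   
                        ┃                      ┃   
                        ┃                      ┃   
                        ┗━━━━━━━━━━━━━━━━━━━━━━┛   
                                                   


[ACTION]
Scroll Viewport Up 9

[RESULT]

                                                   
                                                   
                                                   
                                                   
                                                   
  ┏━━━━━━━━━━━━━━━━━━━━━━━━━━━━━━━━━━━━━┓          
  ┃ HexEditor                           ┃          
  ┠─────────────────────┏━━━━━━━━━━━━━━━━━━━━━━┓   
  ┃00000000  44 05 7b 44┃ CalendarWidget       ┃   
  ┃00000010  aa c9 c9 e5┠──────────────────────┨   
  ┃00000020  de de de de┃    November 2025     ┃   
  ┃00000030  70 70 70 70┃Mo Tu We Th Fr Sa Su  ┃   
  ┃00000040  ab fd 3b 9d┃                1  2  ┃   
  ┃00000050  5b 5b 5b ef┃ 3  4  5  6  7  8  9  ┃   
  ┃                     ┃10 11 12 13 14* 15 16 ┃   
  ┃                     ┃17 18 19* 20 21 22 23 ┃   
  ┃                     ┃24 25* 26 27 28* 29* 3┃   


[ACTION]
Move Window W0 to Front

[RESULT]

                                                   
                                                   
                                                   
                                                   
                                                   
  ┏━━━━━━━━━━━━━━━━━━━━━━━━━━━━━━━━━━━━━┓          
  ┃ HexEditor                           ┃          
  ┠─────────────────────────────────────┨━━━━━━┓   
  ┃00000000  44 05 7b 44 fe aa aa aa  aa┃      ┃   
  ┃00000010  aa c9 c9 e5 a3 a3 a3 a3  8e┃──────┨   
  ┃00000020  de de de de de 01 f9 62  a0┃5     ┃   
  ┃00000030  70 70 70 70 70 8b 10 55  3d┃a Su  ┃   
  ┃00000040  ab fd 3b 9d c8 0d 49 e1  65┃1  2  ┃   
  ┃00000050  5b 5b 5b ef 3f ba 00 25  25┃8  9  ┃   
  ┃                                     ┃15 16 ┃   
  ┃                                     ┃22 23 ┃   
  ┃                                     ┃ 29* 3┃   


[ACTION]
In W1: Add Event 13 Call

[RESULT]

                                                   
                                                   
                                                   
                                                   
                                                   
  ┏━━━━━━━━━━━━━━━━━━━━━━━━━━━━━━━━━━━━━┓          
  ┃ HexEditor                           ┃          
  ┠─────────────────────────────────────┨━━━━━━┓   
  ┃00000000  44 05 7b 44 fe aa aa aa  aa┃      ┃   
  ┃00000010  aa c9 c9 e5 a3 a3 a3 a3  8e┃──────┨   
  ┃00000020  de de de de de 01 f9 62  a0┃5     ┃   
  ┃00000030  70 70 70 70 70 8b 10 55  3d┃a Su  ┃   
  ┃00000040  ab fd 3b 9d c8 0d 49 e1  65┃1  2  ┃   
  ┃00000050  5b 5b 5b ef 3f ba 00 25  25┃8  9  ┃   
  ┃                                     ┃ 15 16┃   
  ┃                                     ┃22 23 ┃   
  ┃                                     ┃ 29* 3┃   


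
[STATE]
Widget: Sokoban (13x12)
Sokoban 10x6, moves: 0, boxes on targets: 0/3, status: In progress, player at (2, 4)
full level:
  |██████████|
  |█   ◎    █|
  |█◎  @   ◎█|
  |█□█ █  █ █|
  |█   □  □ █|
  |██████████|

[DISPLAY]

██████████   
█   ◎    █   
█◎  @   ◎█   
█□█ █  █ █   
█   □  □ █   
██████████   
Moves: 0  0/3
             
             
             
             
             


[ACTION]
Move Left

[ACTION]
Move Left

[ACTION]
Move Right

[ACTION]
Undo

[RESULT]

██████████   
█   ◎    █   
█◎@     ◎█   
█□█ █  █ █   
█   □  □ █   
██████████   
Moves: 2  0/3
             
             
             
             
             


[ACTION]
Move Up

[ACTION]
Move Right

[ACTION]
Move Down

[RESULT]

██████████   
█   ◎    █   
█◎ @    ◎█   
█□█ █  █ █   
█   □  □ █   
██████████   
Moves: 5  0/3
             
             
             
             
             


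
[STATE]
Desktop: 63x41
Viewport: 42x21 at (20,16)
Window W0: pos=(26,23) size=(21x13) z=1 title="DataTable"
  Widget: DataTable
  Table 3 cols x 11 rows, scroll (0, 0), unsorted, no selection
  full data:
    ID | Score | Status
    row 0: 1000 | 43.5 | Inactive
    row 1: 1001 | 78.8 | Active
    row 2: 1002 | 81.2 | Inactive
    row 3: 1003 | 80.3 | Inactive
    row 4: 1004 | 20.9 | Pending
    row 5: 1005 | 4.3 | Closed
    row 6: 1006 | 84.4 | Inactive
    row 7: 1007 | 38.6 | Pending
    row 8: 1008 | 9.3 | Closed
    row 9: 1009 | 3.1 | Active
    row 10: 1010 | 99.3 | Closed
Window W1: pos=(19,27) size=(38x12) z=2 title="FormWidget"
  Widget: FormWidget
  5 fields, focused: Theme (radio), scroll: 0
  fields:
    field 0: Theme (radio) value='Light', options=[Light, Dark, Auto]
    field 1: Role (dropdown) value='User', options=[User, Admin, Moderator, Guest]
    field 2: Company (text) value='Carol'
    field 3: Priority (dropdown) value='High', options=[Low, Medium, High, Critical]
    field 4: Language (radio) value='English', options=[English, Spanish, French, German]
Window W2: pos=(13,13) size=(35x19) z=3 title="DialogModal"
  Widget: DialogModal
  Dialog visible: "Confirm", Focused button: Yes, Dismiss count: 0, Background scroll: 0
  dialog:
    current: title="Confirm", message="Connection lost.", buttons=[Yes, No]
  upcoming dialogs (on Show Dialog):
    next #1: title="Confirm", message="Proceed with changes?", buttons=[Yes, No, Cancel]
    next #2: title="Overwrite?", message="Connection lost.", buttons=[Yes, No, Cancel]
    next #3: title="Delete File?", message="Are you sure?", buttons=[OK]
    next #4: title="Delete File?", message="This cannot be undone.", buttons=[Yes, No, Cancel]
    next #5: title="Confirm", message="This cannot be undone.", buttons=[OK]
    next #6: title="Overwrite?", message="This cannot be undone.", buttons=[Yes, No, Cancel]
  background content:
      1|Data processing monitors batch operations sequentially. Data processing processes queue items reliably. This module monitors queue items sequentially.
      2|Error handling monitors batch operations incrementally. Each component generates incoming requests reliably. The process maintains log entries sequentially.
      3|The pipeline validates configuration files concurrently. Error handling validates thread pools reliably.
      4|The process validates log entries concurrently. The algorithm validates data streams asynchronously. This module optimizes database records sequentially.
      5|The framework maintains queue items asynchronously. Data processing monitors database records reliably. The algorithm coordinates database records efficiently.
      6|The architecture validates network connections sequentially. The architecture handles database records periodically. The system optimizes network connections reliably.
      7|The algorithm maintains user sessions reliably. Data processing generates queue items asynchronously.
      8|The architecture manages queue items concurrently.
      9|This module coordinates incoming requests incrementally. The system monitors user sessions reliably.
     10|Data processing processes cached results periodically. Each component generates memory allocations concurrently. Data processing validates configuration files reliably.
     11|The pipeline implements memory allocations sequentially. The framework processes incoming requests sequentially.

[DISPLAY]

rocessing monitors batch op┃              
handling monitors batch ope┃              
peline validates configurat┃              
ocess validates log entries┃              
amework maintains queue ite┃              
┌──────────────────┐ networ┃              
│     Confirm      │er sess┃              
│ Connection lost. │ueue it┃              
│    [Yes]  No     │coming ┃              
└──────────────────┘cached ┃              
peline implements memory al┃              
                           ┃━━━━━━━━┓     
                           ┃        ┃     
                           ┃────────┨     
                           ┃ Dark  (┃     
━━━━━━━━━━━━━━━━━━━━━━━━━━━┛      ▼]┃     
  Company:    [Carol               ]┃     
  Priority:   [High               ▼]┃     
  Language:   (●) English  ( ) Spani┃     
                                    ┃     
                                    ┃     


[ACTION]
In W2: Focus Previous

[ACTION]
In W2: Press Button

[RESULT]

rocessing monitors batch op┃              
handling monitors batch ope┃              
peline validates configurat┃              
ocess validates log entries┃              
amework maintains queue ite┃              
chitecture validates networ┃              
gorithm maintains user sess┃              
chitecture manages queue it┃              
odule coordinates incoming ┃              
rocessing processes cached ┃              
peline implements memory al┃              
                           ┃━━━━━━━━┓     
                           ┃        ┃     
                           ┃────────┨     
                           ┃ Dark  (┃     
━━━━━━━━━━━━━━━━━━━━━━━━━━━┛      ▼]┃     
  Company:    [Carol               ]┃     
  Priority:   [High               ▼]┃     
  Language:   (●) English  ( ) Spani┃     
                                    ┃     
                                    ┃     


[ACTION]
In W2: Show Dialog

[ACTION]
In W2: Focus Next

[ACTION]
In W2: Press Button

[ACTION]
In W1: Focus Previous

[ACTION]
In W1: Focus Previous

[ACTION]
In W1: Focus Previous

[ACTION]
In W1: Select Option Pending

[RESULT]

rocessing monitors batch op┃              
handling monitors batch ope┃              
peline validates configurat┃              
ocess validates log entries┃              
amework maintains queue ite┃              
chitecture validates networ┃              
gorithm maintains user sess┃              
chitecture manages queue it┃              
odule coordinates incoming ┃              
rocessing processes cached ┃              
peline implements memory al┃              
                           ┃━━━━━━━━┓     
                           ┃        ┃     
                           ┃────────┨     
                           ┃ Dark  (┃     
━━━━━━━━━━━━━━━━━━━━━━━━━━━┛      ▼]┃     
> Company:    [Carol               ]┃     
  Priority:   [High               ▼]┃     
  Language:   (●) English  ( ) Spani┃     
                                    ┃     
                                    ┃     
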